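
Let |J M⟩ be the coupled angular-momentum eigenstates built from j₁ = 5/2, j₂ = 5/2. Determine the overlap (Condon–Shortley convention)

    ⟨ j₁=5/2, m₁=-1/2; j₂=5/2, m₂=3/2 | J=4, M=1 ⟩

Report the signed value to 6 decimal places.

-0.597614  (= −√(5/14))

j₁+j₂−J=1  J+j₁−j₂=4  J−j₁+j₂=4  j₁+j₂+J+1=10
(j₁±m₁, j₂±m₂, J±M) = (2,3,4,1,5,3)
P² = 10368/35
sum k=0..1:
  [0] +1/144 = 1/144
  [1] −1/24 = -1/24
S = -5/144
C² = P²·S² = 5/14 ; C = -0.597614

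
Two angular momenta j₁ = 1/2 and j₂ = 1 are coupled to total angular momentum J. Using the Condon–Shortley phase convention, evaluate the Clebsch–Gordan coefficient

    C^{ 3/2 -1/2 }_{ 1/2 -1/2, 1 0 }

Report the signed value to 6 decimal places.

+0.816497

√[4·0!1!2!/4! · 0!1!1!1!1!2!] = √(2/3)
  +(−1)^0/∏(0,0,1,1,0,1)! = 1  (running 1)
⟨..|..⟩ = √(2/3)·(1) = +0.816497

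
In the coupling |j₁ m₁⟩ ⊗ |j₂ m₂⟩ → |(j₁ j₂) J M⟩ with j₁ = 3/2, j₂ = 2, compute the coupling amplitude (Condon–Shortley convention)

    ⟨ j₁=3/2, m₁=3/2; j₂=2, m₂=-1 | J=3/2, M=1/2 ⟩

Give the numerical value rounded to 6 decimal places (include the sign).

+√(2/5) = +0.632456

j₁+j₂−J=2  J+j₁−j₂=1  J−j₁+j₂=2  j₁+j₂+J+1=6
(j₁±m₁, j₂±m₂, J±M) = (3,0,1,3,2,1)
P² = 8/5
sum k=0..0:
  [0] +1/2 = 1/2
S = 1/2
C² = P²·S² = 2/5 ; C = +0.632456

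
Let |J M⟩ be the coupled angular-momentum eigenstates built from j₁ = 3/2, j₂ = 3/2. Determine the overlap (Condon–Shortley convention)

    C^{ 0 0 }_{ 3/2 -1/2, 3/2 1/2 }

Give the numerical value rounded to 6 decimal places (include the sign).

+√(1/4) ≈ +0.500000

√[1·3!0!0!/4! · 1!2!2!1!0!0!] = √(1)
  +(−1)^2/∏(2,1,0,0,0,0)! = 1/2  (running 1/2)
⟨..|..⟩ = √(1)·(1/2) = +0.500000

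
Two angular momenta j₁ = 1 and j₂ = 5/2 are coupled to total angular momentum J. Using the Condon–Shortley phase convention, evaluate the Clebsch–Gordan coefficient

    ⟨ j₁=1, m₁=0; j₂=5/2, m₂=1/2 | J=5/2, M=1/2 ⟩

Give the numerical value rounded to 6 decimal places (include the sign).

j₁+j₂−J=1  J+j₁−j₂=1  J−j₁+j₂=4  j₁+j₂+J+1=7
(j₁±m₁, j₂±m₂, J±M) = (1,1,3,2,3,2)
P² = 144/35
sum k=0..1:
  [0] +1/6 = 1/6
  [1] −1/4 = -1/4
S = -1/12
C² = P²·S² = 1/35 ; C = -0.169031

-0.169031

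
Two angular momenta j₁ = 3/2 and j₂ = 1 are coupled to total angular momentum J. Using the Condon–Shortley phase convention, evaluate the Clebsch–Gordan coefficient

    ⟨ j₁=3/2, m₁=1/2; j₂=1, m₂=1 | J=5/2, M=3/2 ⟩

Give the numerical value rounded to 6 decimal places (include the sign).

triangle: 0!×3!×2!/6! = 12/720
(j±m)!: 2!×1!×2!×0!×4!×1! = 96
prefactor² = (2J+1)×Δ×N² = 48/5
  k=0: +1/(0!×0!×1!×2!×2!×0!) = 1/4
Σ = 1/4  ⇒  CG² = 48/5×1/4² = 3/5
CG = +√(3/5) = +0.774597

+0.774597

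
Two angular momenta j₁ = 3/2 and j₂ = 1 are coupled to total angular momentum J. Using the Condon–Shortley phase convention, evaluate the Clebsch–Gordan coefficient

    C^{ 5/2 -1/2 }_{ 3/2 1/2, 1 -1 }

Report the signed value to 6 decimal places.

+√(3/10) ≈ +0.547723

√[6·0!3!2!/6! · 2!1!0!2!2!3!] = √(24/5)
  +(−1)^0/∏(0,0,1,0,2,2)! = 1/4  (running 1/4)
⟨..|..⟩ = √(24/5)·(1/4) = +0.547723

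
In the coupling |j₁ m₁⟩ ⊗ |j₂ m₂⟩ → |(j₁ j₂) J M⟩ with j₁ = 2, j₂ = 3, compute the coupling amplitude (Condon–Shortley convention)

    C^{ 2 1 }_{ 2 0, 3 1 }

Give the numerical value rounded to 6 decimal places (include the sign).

+0.377964  (= +√(1/7))

triangle: 3!·1!·3!/8! = 36/40320
(j±m)!: 2!·2!·4!·2!·3!·1! = 1152
prefactor² = (2J+1)·Δ·N² = 36/7
  k=1: −1/(1!·2!·1!·3!·0!·0!) = -1/12
  k=2: +1/(2!·1!·0!·2!·1!·1!) = 1/4
Σ = 1/6  ⇒  CG² = 36/7·1/6² = 1/7
CG = +√(1/7) = +0.377964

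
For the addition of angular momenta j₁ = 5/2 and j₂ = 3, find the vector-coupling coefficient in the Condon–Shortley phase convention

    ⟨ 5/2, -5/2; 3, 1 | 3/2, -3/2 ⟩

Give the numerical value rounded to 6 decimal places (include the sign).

triangle: 4!·1!·2!/8! = 48/40320
(j±m)!: 0!·5!·4!·2!·0!·3! = 34560
prefactor² = (2J+1)·Δ·N² = 1152/7
  k=4: +1/(4!·0!·1!·0!·0!·2!) = 1/48
Σ = 1/48  ⇒  CG² = 1152/7·1/48² = 1/14
CG = +√(1/14) = +0.267261

+√(1/14) ≈ +0.267261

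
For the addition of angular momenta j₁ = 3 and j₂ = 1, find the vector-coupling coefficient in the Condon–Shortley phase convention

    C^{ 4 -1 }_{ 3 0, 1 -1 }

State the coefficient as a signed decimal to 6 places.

√[9·0!6!2!/9! · 3!3!0!2!3!5!] = √(12960/7)
  +(−1)^0/∏(0,0,3,0,3,2)! = 1/72  (running 1/72)
⟨..|..⟩ = √(12960/7)·(1/72) = +0.597614

+√(5/14) = +0.597614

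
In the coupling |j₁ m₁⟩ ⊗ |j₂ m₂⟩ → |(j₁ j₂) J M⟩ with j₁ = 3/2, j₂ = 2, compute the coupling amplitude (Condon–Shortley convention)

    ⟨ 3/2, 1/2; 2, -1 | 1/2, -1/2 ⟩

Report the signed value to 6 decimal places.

√[2·3!0!1!/5! · 2!1!1!3!0!1!] = √(6/5)
  +(−1)^1/∏(1,2,0,0,0,1)! = -1/2  (running -1/2)
⟨..|..⟩ = √(6/5)·(-1/2) = -0.547723

-0.547723  (= −√(3/10))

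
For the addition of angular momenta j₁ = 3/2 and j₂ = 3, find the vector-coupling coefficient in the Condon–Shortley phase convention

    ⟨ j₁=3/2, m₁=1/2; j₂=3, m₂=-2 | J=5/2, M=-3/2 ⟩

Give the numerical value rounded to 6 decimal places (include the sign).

√[6·2!1!4!/8! · 2!1!1!5!1!4!] = √(288/7)
  +(−1)^0/∏(0,2,1,1,0,3)! = 1/12  (running 1/12)
  +(−1)^1/∏(1,1,0,0,1,4)! = -1/24  (running 1/24)
⟨..|..⟩ = √(288/7)·(1/24) = +0.267261

+0.267261  (= +√(1/14))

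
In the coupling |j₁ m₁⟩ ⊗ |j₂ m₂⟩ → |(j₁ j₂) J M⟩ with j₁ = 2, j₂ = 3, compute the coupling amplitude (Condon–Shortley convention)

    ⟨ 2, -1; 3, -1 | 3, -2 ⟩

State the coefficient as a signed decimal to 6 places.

√[7·2!2!4!/9! · 1!3!2!4!1!5!] = √(64)
  +(−1)^1/∏(1,1,2,1,0,3)! = -1/12  (running -1/12)
  +(−1)^2/∏(2,0,1,0,1,4)! = 1/48  (running -1/16)
⟨..|..⟩ = √(64)·(-1/16) = -0.500000

-0.500000  (= −√(1/4))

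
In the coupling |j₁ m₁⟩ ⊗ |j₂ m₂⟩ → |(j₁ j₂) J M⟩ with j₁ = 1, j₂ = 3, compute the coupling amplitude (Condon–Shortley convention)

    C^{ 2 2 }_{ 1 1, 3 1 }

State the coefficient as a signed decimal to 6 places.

√[5·2!0!4!/7! · 2!0!4!2!4!0!] = √(768/7)
  +(−1)^0/∏(0,2,0,4,0,0)! = 1/48  (running 1/48)
⟨..|..⟩ = √(768/7)·(1/48) = +0.218218

+√(1/21) = +0.218218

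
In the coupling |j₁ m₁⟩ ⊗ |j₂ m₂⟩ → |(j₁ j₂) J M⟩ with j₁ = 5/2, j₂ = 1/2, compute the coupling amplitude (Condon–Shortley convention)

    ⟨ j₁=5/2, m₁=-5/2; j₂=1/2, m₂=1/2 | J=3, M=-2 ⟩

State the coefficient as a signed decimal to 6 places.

+√(1/6) ≈ +0.408248

triangle: 0!×5!×1!/7! = 120/5040
(j±m)!: 0!×5!×1!×0!×1!×5! = 14400
prefactor² = (2J+1)×Δ×N² = 2400
  k=0: +1/(0!×0!×5!×1!×0!×0!) = 1/120
Σ = 1/120  ⇒  CG² = 2400×1/120² = 1/6
CG = +√(1/6) = +0.408248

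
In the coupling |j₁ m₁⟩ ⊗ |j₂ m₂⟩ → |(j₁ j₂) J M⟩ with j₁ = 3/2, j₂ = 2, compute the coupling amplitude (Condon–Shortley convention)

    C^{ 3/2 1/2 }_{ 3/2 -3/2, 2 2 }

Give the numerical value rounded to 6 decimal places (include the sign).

triangle: 2!*1!*2!/6! = 4/720
(j±m)!: 0!*3!*4!*0!*2!*1! = 288
prefactor² = (2J+1)*Δ*N² = 32/5
  k=2: +1/(2!*0!*1!*2!*0!*0!) = 1/4
Σ = 1/4  ⇒  CG² = 32/5*1/4² = 2/5
CG = +√(2/5) = +0.632456

+0.632456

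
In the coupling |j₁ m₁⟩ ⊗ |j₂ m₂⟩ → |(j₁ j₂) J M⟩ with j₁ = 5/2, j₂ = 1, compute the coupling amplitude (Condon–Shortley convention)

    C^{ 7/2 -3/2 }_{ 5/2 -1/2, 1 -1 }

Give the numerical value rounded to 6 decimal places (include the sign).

+0.690066

triangle: 0!×5!×2!/8! = 240/40320
(j±m)!: 2!×3!×0!×2!×2!×5! = 5760
prefactor² = (2J+1)×Δ×N² = 1920/7
  k=0: +1/(0!×0!×3!×0!×2!×2!) = 1/24
Σ = 1/24  ⇒  CG² = 1920/7×1/24² = 10/21
CG = +√(10/21) = +0.690066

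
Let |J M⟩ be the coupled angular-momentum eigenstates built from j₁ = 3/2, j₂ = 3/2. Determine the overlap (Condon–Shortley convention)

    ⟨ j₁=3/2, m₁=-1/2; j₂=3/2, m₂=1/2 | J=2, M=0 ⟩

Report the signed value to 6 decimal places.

−√(1/4) = -0.500000

√[5·1!2!2!/6! · 1!2!2!1!2!2!] = √(4/9)
  +(−1)^0/∏(0,1,2,2,0,0)! = 1/4  (running 1/4)
  +(−1)^1/∏(1,0,1,1,1,1)! = -1  (running -3/4)
⟨..|..⟩ = √(4/9)·(-3/4) = -0.500000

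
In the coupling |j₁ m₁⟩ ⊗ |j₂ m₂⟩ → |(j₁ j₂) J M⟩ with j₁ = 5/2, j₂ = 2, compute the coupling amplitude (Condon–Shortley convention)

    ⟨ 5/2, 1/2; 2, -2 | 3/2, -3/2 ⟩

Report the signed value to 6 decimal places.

+√(4/35) = +0.338062

j₁+j₂−J=3  J+j₁−j₂=2  J−j₁+j₂=1  j₁+j₂+J+1=7
(j₁±m₁, j₂±m₂, J±M) = (3,2,0,4,0,3)
P² = 576/35
sum k=0..0:
  [0] +1/12 = 1/12
S = 1/12
C² = P²·S² = 4/35 ; C = +0.338062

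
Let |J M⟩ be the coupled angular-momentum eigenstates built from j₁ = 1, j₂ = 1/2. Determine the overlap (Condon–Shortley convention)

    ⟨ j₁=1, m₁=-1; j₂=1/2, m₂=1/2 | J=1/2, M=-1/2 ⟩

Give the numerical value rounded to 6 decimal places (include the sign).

j₁+j₂−J=1  J+j₁−j₂=1  J−j₁+j₂=0  j₁+j₂+J+1=3
(j₁±m₁, j₂±m₂, J±M) = (0,2,1,0,0,1)
P² = 2/3
sum k=1..1:
  [1] −1/1 = -1
S = -1
C² = P²·S² = 2/3 ; C = -0.816497

−√(2/3) = -0.816497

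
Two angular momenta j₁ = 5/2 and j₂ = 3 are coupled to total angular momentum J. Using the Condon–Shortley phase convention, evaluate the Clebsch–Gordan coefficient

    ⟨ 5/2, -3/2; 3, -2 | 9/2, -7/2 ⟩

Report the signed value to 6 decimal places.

j₁+j₂−J=1  J+j₁−j₂=4  J−j₁+j₂=5  j₁+j₂+J+1=11
(j₁±m₁, j₂±m₂, J±M) = (1,4,1,5,1,8)
P² = 921600/11
sum k=0..1:
  [0] +1/576 = 1/576
  [1] −1/720 = -1/720
S = 1/2880
C² = P²·S² = 1/99 ; C = +0.100504

+√(1/99) = +0.100504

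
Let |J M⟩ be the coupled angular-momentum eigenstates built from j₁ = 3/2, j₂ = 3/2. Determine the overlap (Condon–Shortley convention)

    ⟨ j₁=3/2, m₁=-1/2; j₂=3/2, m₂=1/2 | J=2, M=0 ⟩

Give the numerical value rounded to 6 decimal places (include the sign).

triangle: 1!·2!·2!/6! = 4/720
(j±m)!: 1!·2!·2!·1!·2!·2! = 16
prefactor² = (2J+1)·Δ·N² = 4/9
  k=0: +1/(0!·1!·2!·2!·0!·0!) = 1/4
  k=1: −1/(1!·0!·1!·1!·1!·1!) = -1
Σ = -3/4  ⇒  CG² = 4/9·(-3/4)² = 1/4
CG = −√(1/4) = -0.500000

−√(1/4) = -0.500000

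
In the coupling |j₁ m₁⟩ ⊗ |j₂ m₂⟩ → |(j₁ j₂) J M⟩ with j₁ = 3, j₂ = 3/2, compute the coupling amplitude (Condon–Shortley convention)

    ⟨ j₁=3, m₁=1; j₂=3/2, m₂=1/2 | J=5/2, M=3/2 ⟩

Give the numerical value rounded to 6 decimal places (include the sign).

j₁+j₂−J=2  J+j₁−j₂=4  J−j₁+j₂=1  j₁+j₂+J+1=8
(j₁±m₁, j₂±m₂, J±M) = (4,2,2,1,4,1)
P² = 576/35
sum k=1..2:
  [1] −1/6 = -1/6
  [2] +1/48 = 1/48
S = -7/48
C² = P²·S² = 7/20 ; C = -0.591608

-0.591608  (= −√(7/20))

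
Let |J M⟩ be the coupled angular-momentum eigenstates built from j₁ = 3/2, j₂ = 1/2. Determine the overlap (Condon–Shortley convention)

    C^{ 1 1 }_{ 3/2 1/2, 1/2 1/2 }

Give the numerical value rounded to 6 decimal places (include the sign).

triangle: 1!·2!·0!/4! = 2/24
(j±m)!: 2!·1!·1!·0!·2!·0! = 4
prefactor² = (2J+1)·Δ·N² = 1
  k=1: −1/(1!·0!·0!·0!·2!·0!) = -1/2
Σ = -1/2  ⇒  CG² = 1·(-1/2)² = 1/4
CG = −√(1/4) = -0.500000

-0.500000  (= −√(1/4))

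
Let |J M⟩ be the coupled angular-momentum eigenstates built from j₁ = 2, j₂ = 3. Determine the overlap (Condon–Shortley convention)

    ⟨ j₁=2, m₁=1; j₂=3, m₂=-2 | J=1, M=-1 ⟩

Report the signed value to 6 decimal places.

-0.534522  (= −√(2/7))

√[3·4!0!2!/7! · 3!1!1!5!0!2!] = √(288/7)
  +(−1)^1/∏(1,3,0,0,0,2)! = -1/12  (running -1/12)
⟨..|..⟩ = √(288/7)·(-1/12) = -0.534522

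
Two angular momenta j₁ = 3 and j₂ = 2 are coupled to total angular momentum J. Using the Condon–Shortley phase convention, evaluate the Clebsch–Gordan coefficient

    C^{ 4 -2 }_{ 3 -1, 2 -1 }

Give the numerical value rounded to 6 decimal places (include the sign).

triangle: 1!*5!*3!/10! = 720/3628800
(j±m)!: 2!*4!*1!*3!*2!*6! = 414720
prefactor² = (2J+1)*Δ*N² = 5184/7
  k=0: +1/(0!*1!*4!*1!*1!*2!) = 1/48
  k=1: −1/(1!*0!*3!*0!*2!*3!) = -1/72
Σ = 1/144  ⇒  CG² = 5184/7*1/144² = 1/28
CG = +√(1/28) = +0.188982

+√(1/28) = +0.188982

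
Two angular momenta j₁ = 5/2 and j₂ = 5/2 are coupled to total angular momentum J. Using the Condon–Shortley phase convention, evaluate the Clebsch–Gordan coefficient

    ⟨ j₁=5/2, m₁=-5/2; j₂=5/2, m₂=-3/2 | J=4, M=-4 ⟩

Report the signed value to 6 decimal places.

j₁+j₂−J=1  J+j₁−j₂=4  J−j₁+j₂=4  j₁+j₂+J+1=10
(j₁±m₁, j₂±m₂, J±M) = (0,5,1,4,0,8)
P² = 165888
sum k=1..1:
  [1] −1/576 = -1/576
S = -1/576
C² = P²·S² = 1/2 ; C = -0.707107

−√(1/2) = -0.707107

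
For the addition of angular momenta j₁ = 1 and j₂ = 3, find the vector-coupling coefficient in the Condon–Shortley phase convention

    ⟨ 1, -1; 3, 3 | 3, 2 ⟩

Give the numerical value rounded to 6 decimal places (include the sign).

√[7·1!1!5!/8! · 0!2!6!0!5!1!] = √(3600)
  +(−1)^1/∏(1,0,1,5,0,0)! = -1/120  (running -1/120)
⟨..|..⟩ = √(3600)·(-1/120) = -0.500000

−√(1/4) ≈ -0.500000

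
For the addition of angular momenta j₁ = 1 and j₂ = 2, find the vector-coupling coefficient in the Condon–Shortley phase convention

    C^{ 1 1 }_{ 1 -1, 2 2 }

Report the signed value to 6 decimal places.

+√(3/5) ≈ +0.774597

j₁+j₂−J=2  J+j₁−j₂=0  J−j₁+j₂=2  j₁+j₂+J+1=5
(j₁±m₁, j₂±m₂, J±M) = (0,2,4,0,2,0)
P² = 48/5
sum k=2..2:
  [2] +1/4 = 1/4
S = 1/4
C² = P²·S² = 3/5 ; C = +0.774597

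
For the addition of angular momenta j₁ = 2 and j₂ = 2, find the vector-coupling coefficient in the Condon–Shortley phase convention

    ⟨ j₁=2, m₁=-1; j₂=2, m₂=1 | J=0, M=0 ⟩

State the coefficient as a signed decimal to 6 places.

√[1·4!0!0!/5! · 1!3!3!1!0!0!] = √(36/5)
  +(−1)^3/∏(3,1,0,0,0,0)! = -1/6  (running -1/6)
⟨..|..⟩ = √(36/5)·(-1/6) = -0.447214

-0.447214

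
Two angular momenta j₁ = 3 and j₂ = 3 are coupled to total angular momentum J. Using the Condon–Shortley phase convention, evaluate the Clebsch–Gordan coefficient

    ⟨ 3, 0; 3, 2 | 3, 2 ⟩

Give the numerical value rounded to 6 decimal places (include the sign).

√[7·3!3!3!/10! · 3!3!5!1!5!1!] = √(216)
  +(−1)^2/∏(2,1,1,3,2,0)! = 1/24  (running 1/24)
  +(−1)^3/∏(3,0,0,2,3,1)! = -1/72  (running 1/36)
⟨..|..⟩ = √(216)·(1/36) = +0.408248

+√(1/6) ≈ +0.408248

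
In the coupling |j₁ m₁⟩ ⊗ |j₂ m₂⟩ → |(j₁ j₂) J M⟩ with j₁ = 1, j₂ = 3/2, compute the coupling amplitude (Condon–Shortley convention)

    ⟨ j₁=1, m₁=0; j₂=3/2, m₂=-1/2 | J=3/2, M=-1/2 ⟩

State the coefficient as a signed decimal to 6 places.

triangle: 1!×1!×2!/5! = 2/120
(j±m)!: 1!×1!×1!×2!×1!×2! = 4
prefactor² = (2J+1)×Δ×N² = 4/15
  k=0: +1/(0!×1!×1!×1!×0!×1!) = 1
  k=1: −1/(1!×0!×0!×0!×1!×2!) = -1/2
Σ = 1/2  ⇒  CG² = 4/15×1/2² = 1/15
CG = +√(1/15) = +0.258199

+0.258199  (= +√(1/15))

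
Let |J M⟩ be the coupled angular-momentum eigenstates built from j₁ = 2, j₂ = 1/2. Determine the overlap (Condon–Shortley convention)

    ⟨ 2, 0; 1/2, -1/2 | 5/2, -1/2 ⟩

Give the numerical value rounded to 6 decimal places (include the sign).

j₁+j₂−J=0  J+j₁−j₂=4  J−j₁+j₂=1  j₁+j₂+J+1=6
(j₁±m₁, j₂±m₂, J±M) = (2,2,0,1,2,3)
P² = 48/5
sum k=0..0:
  [0] +1/4 = 1/4
S = 1/4
C² = P²·S² = 3/5 ; C = +0.774597

+0.774597  (= +√(3/5))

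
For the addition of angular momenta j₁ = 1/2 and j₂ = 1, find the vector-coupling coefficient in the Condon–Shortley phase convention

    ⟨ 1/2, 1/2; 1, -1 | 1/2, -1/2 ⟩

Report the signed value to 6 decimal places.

+0.816497

j₁+j₂−J=1  J+j₁−j₂=0  J−j₁+j₂=1  j₁+j₂+J+1=3
(j₁±m₁, j₂±m₂, J±M) = (1,0,0,2,0,1)
P² = 2/3
sum k=0..0:
  [0] +1/1 = 1
S = 1
C² = P²·S² = 2/3 ; C = +0.816497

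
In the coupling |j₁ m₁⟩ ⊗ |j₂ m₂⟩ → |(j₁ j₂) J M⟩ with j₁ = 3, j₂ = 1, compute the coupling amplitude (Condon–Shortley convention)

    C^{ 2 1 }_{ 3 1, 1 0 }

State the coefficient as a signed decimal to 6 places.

-0.617213

j₁+j₂−J=2  J+j₁−j₂=4  J−j₁+j₂=0  j₁+j₂+J+1=7
(j₁±m₁, j₂±m₂, J±M) = (4,2,1,1,3,1)
P² = 96/7
sum k=1..1:
  [1] −1/6 = -1/6
S = -1/6
C² = P²·S² = 8/21 ; C = -0.617213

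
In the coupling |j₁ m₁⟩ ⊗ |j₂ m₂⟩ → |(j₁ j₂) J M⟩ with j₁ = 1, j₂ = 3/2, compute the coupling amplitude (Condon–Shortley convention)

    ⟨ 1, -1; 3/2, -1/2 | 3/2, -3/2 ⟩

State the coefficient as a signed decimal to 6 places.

−√(2/5) ≈ -0.632456

√[4·1!1!2!/5! · 0!2!1!2!0!3!] = √(8/5)
  +(−1)^1/∏(1,0,1,0,0,2)! = -1/2  (running -1/2)
⟨..|..⟩ = √(8/5)·(-1/2) = -0.632456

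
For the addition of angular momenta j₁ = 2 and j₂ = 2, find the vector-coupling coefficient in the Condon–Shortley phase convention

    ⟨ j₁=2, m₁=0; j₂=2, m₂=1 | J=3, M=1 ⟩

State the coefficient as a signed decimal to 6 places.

√[7·1!3!3!/8! · 2!2!3!1!4!2!] = √(36/5)
  +(−1)^0/∏(0,1,2,3,1,0)! = 1/12  (running 1/12)
  +(−1)^1/∏(1,0,1,2,2,1)! = -1/4  (running -1/6)
⟨..|..⟩ = √(36/5)·(-1/6) = -0.447214

−√(1/5) = -0.447214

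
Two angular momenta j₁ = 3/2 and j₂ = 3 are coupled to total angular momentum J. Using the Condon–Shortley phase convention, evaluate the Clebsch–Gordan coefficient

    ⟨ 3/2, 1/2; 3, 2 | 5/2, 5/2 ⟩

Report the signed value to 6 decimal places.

-0.597614

j₁+j₂−J=2  J+j₁−j₂=1  J−j₁+j₂=4  j₁+j₂+J+1=8
(j₁±m₁, j₂±m₂, J±M) = (2,1,5,1,5,0)
P² = 1440/7
sum k=1..1:
  [1] −1/24 = -1/24
S = -1/24
C² = P²·S² = 5/14 ; C = -0.597614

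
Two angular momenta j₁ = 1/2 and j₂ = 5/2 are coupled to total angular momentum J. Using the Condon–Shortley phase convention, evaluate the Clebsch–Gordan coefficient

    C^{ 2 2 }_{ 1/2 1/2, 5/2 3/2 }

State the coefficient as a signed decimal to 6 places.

+0.408248  (= +√(1/6))

triangle: 1!*0!*4!/6! = 24/720
(j±m)!: 1!*0!*4!*1!*4!*0! = 576
prefactor² = (2J+1)*Δ*N² = 96
  k=0: +1/(0!*1!*0!*4!*0!*0!) = 1/24
Σ = 1/24  ⇒  CG² = 96*1/24² = 1/6
CG = +√(1/6) = +0.408248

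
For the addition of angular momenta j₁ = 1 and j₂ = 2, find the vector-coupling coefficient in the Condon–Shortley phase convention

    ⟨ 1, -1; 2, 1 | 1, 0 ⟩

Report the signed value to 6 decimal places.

j₁+j₂−J=2  J+j₁−j₂=0  J−j₁+j₂=2  j₁+j₂+J+1=5
(j₁±m₁, j₂±m₂, J±M) = (0,2,3,1,1,1)
P² = 6/5
sum k=2..2:
  [2] +1/2 = 1/2
S = 1/2
C² = P²·S² = 3/10 ; C = +0.547723

+√(3/10) = +0.547723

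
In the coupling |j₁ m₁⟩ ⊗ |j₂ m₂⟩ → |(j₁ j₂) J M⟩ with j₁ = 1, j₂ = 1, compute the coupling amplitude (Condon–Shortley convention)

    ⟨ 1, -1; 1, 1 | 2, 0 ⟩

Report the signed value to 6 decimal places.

j₁+j₂−J=0  J+j₁−j₂=2  J−j₁+j₂=2  j₁+j₂+J+1=5
(j₁±m₁, j₂±m₂, J±M) = (0,2,2,0,2,2)
P² = 8/3
sum k=0..0:
  [0] +1/4 = 1/4
S = 1/4
C² = P²·S² = 1/6 ; C = +0.408248

+0.408248  (= +√(1/6))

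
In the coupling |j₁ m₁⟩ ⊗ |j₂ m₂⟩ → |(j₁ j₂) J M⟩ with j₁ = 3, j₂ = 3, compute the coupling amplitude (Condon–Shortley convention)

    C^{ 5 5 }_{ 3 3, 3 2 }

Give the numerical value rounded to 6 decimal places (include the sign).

j₁+j₂−J=1  J+j₁−j₂=5  J−j₁+j₂=5  j₁+j₂+J+1=12
(j₁±m₁, j₂±m₂, J±M) = (6,0,5,1,10,0)
P² = 103680000
sum k=0..0:
  [0] +1/14400 = 1/14400
S = 1/14400
C² = P²·S² = 1/2 ; C = +0.707107

+√(1/2) ≈ +0.707107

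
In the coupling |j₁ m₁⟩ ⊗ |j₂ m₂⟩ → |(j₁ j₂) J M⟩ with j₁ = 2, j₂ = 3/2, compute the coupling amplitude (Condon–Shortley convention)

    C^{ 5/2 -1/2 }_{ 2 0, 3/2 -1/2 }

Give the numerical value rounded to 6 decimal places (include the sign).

+0.292770

j₁+j₂−J=1  J+j₁−j₂=3  J−j₁+j₂=2  j₁+j₂+J+1=7
(j₁±m₁, j₂±m₂, J±M) = (2,2,1,2,2,3)
P² = 48/35
sum k=0..1:
  [0] +1/2 = 1/2
  [1] −1/4 = -1/4
S = 1/4
C² = P²·S² = 3/35 ; C = +0.292770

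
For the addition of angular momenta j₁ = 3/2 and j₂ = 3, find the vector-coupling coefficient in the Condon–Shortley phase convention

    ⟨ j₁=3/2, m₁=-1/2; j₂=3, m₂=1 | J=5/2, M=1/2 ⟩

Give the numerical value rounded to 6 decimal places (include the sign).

triangle: 2!×1!×4!/8! = 48/40320
(j±m)!: 1!×2!×4!×2!×3!×2! = 1152
prefactor² = (2J+1)×Δ×N² = 288/35
  k=1: −1/(1!×1!×1!×3!×0!×1!) = -1/6
  k=2: +1/(2!×0!×0!×2!×1!×2!) = 1/8
Σ = -1/24  ⇒  CG² = 288/35×(-1/24)² = 1/70
CG = −√(1/70) = -0.119523

−√(1/70) = -0.119523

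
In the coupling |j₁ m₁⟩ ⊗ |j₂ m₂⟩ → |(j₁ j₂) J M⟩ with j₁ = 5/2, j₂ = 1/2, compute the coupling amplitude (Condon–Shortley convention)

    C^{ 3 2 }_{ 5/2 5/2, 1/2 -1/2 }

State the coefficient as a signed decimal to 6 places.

+0.408248  (= +√(1/6))

j₁+j₂−J=0  J+j₁−j₂=5  J−j₁+j₂=1  j₁+j₂+J+1=7
(j₁±m₁, j₂±m₂, J±M) = (5,0,0,1,5,1)
P² = 2400
sum k=0..0:
  [0] +1/120 = 1/120
S = 1/120
C² = P²·S² = 1/6 ; C = +0.408248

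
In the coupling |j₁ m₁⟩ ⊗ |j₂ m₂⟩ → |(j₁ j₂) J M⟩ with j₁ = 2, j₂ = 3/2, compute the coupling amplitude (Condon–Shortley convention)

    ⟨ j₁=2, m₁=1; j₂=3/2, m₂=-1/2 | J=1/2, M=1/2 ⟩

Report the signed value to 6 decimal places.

triangle: 3!×1!×0!/5! = 6/120
(j±m)!: 3!×1!×1!×2!×1!×0! = 12
prefactor² = (2J+1)×Δ×N² = 6/5
  k=1: −1/(1!×2!×0!×0!×1!×0!) = -1/2
Σ = -1/2  ⇒  CG² = 6/5×(-1/2)² = 3/10
CG = −√(3/10) = -0.547723

−√(3/10) ≈ -0.547723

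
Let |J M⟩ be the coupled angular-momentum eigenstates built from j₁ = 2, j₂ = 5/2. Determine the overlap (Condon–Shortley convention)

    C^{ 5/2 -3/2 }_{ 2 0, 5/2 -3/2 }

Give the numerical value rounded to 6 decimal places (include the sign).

√[6·2!2!3!/8! · 2!2!1!4!1!4!] = √(288/35)
  +(−1)^0/∏(0,2,2,1,0,2)! = 1/8  (running 1/8)
  +(−1)^1/∏(1,1,1,0,1,3)! = -1/6  (running -1/24)
⟨..|..⟩ = √(288/35)·(-1/24) = -0.119523

-0.119523  (= −√(1/70))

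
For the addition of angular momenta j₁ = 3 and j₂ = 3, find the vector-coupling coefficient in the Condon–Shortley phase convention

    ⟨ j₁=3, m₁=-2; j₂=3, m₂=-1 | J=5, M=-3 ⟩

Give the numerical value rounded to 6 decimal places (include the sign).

-0.408248

triangle: 1!·5!·5!/12! = 14400/479001600
(j±m)!: 1!·5!·2!·4!·2!·8! = 464486400
prefactor² = (2J+1)·Δ·N² = 153600
  k=0: +1/(0!·1!·5!·2!·0!·3!) = 1/1440
  k=1: −1/(1!·0!·4!·1!·1!·4!) = -1/576
Σ = -1/960  ⇒  CG² = 153600·(-1/960)² = 1/6
CG = −√(1/6) = -0.408248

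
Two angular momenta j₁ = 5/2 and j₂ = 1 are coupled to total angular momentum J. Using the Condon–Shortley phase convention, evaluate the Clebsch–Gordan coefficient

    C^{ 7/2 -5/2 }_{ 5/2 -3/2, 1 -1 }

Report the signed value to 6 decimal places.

+0.845154  (= +√(5/7))

triangle: 0!·5!·2!/8! = 240/40320
(j±m)!: 1!·4!·0!·2!·1!·6! = 34560
prefactor² = (2J+1)·Δ·N² = 11520/7
  k=0: +1/(0!·0!·4!·0!·1!·2!) = 1/48
Σ = 1/48  ⇒  CG² = 11520/7·1/48² = 5/7
CG = +√(5/7) = +0.845154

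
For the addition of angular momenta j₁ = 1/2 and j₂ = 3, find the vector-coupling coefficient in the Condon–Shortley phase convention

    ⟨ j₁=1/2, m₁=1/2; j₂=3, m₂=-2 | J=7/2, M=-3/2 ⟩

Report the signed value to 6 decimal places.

+0.534522

triangle: 0!*1!*6!/8! = 720/40320
(j±m)!: 1!*0!*1!*5!*2!*5! = 28800
prefactor² = (2J+1)*Δ*N² = 28800/7
  k=0: +1/(0!*0!*0!*1!*1!*5!) = 1/120
Σ = 1/120  ⇒  CG² = 28800/7*1/120² = 2/7
CG = +√(2/7) = +0.534522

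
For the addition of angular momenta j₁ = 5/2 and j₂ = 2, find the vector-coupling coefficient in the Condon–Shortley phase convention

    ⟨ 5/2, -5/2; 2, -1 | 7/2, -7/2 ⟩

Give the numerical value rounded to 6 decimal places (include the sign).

-0.745356

j₁+j₂−J=1  J+j₁−j₂=4  J−j₁+j₂=3  j₁+j₂+J+1=9
(j₁±m₁, j₂±m₂, J±M) = (0,5,1,3,0,7)
P² = 11520
sum k=1..1:
  [1] −1/144 = -1/144
S = -1/144
C² = P²·S² = 5/9 ; C = -0.745356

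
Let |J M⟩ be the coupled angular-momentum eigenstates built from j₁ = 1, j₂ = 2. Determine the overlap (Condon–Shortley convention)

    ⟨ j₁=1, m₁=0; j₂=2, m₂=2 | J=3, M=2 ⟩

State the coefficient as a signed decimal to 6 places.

+0.577350

j₁+j₂−J=0  J+j₁−j₂=2  J−j₁+j₂=4  j₁+j₂+J+1=7
(j₁±m₁, j₂±m₂, J±M) = (1,1,4,0,5,1)
P² = 192
sum k=0..0:
  [0] +1/24 = 1/24
S = 1/24
C² = P²·S² = 1/3 ; C = +0.577350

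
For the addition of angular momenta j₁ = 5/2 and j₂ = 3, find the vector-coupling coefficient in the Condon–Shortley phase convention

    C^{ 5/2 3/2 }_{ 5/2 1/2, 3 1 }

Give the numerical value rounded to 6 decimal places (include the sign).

√[6·3!2!3!/9! · 3!2!4!2!4!1!] = √(576/35)
  +(−1)^1/∏(1,2,1,3,1,0)! = -1/12  (running -1/12)
  +(−1)^2/∏(2,1,0,2,2,1)! = 1/8  (running 1/24)
⟨..|..⟩ = √(576/35)·(1/24) = +0.169031

+0.169031  (= +√(1/35))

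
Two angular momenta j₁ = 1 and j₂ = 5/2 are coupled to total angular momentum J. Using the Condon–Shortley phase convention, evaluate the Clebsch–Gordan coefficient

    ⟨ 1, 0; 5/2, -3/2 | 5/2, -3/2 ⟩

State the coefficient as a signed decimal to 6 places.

+√(9/35) = +0.507093

j₁+j₂−J=1  J+j₁−j₂=1  J−j₁+j₂=4  j₁+j₂+J+1=7
(j₁±m₁, j₂±m₂, J±M) = (1,1,1,4,1,4)
P² = 576/35
sum k=0..1:
  [0] +1/6 = 1/6
  [1] −1/24 = -1/24
S = 1/8
C² = P²·S² = 9/35 ; C = +0.507093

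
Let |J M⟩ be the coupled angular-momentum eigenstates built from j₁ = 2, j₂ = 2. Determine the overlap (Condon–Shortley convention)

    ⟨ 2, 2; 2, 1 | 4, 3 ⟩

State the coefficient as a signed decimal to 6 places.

triangle: 0!×4!×4!/9! = 576/362880
(j±m)!: 4!×0!×3!×1!×7!×1! = 725760
prefactor² = (2J+1)×Δ×N² = 10368
  k=0: +1/(0!×0!×0!×3!×4!×1!) = 1/144
Σ = 1/144  ⇒  CG² = 10368×1/144² = 1/2
CG = +√(1/2) = +0.707107

+√(1/2) ≈ +0.707107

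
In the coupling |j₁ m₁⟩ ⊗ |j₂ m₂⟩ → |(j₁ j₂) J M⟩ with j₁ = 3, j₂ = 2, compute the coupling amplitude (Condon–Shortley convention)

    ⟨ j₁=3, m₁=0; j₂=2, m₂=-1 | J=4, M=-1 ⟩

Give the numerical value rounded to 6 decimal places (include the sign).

+√(3/14) ≈ +0.462910

j₁+j₂−J=1  J+j₁−j₂=5  J−j₁+j₂=3  j₁+j₂+J+1=10
(j₁±m₁, j₂±m₂, J±M) = (3,3,1,3,3,5)
P² = 1944/7
sum k=0..1:
  [0] +1/24 = 1/24
  [1] −1/72 = -1/72
S = 1/36
C² = P²·S² = 3/14 ; C = +0.462910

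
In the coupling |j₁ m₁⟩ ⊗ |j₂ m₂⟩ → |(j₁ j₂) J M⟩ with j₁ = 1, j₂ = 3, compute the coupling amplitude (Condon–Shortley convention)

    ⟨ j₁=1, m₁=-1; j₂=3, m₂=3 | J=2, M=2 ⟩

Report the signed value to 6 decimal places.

+√(5/7) = +0.845154

j₁+j₂−J=2  J+j₁−j₂=0  J−j₁+j₂=4  j₁+j₂+J+1=7
(j₁±m₁, j₂±m₂, J±M) = (0,2,6,0,4,0)
P² = 11520/7
sum k=2..2:
  [2] +1/48 = 1/48
S = 1/48
C² = P²·S² = 5/7 ; C = +0.845154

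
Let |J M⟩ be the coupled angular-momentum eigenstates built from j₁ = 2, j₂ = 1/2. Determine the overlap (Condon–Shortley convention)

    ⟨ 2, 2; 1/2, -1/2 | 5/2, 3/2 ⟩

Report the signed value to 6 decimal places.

√[6·0!4!1!/6! · 4!0!0!1!4!1!] = √(576/5)
  +(−1)^0/∏(0,0,0,0,4,1)! = 1/24  (running 1/24)
⟨..|..⟩ = √(576/5)·(1/24) = +0.447214

+0.447214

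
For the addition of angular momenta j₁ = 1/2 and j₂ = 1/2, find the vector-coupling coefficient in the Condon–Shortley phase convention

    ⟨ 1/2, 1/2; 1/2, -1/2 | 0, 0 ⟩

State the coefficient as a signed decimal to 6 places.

j₁+j₂−J=1  J+j₁−j₂=0  J−j₁+j₂=0  j₁+j₂+J+1=2
(j₁±m₁, j₂±m₂, J±M) = (1,0,0,1,0,0)
P² = 1/2
sum k=0..0:
  [0] +1/1 = 1
S = 1
C² = P²·S² = 1/2 ; C = +0.707107

+√(1/2) = +0.707107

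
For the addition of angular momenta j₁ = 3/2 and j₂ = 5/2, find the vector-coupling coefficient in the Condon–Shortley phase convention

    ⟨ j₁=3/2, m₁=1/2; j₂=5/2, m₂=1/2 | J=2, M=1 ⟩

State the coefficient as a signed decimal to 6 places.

j₁+j₂−J=2  J+j₁−j₂=1  J−j₁+j₂=3  j₁+j₂+J+1=7
(j₁±m₁, j₂±m₂, J±M) = (2,1,3,2,3,1)
P² = 12/7
sum k=0..1:
  [0] +1/12 = 1/12
  [1] −1/2 = -1/2
S = -5/12
C² = P²·S² = 25/84 ; C = -0.545545

-0.545545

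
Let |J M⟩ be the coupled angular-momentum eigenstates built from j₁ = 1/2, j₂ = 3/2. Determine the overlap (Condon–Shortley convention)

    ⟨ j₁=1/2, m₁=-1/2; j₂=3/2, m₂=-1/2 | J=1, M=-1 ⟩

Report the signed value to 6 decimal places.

√[3·1!0!2!/4! · 0!1!1!2!0!2!] = √(1)
  +(−1)^1/∏(1,0,0,0,0,2)! = -1/2  (running -1/2)
⟨..|..⟩ = √(1)·(-1/2) = -0.500000

-0.500000  (= −√(1/4))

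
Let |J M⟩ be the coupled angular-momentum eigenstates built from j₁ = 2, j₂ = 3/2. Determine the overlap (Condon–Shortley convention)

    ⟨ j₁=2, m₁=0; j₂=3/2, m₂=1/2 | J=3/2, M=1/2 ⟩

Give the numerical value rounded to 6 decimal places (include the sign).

−√(1/5) = -0.447214

√[4·2!2!1!/6! · 2!2!2!1!2!1!] = √(16/45)
  +(−1)^1/∏(1,1,1,1,1,0)! = -1  (running -1)
  +(−1)^2/∏(2,0,0,0,2,1)! = 1/4  (running -3/4)
⟨..|..⟩ = √(16/45)·(-3/4) = -0.447214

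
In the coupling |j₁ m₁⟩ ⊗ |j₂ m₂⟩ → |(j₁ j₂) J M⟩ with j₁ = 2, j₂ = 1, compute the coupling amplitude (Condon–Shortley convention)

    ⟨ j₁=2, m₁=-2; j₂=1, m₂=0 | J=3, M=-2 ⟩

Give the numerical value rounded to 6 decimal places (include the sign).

+0.577350

j₁+j₂−J=0  J+j₁−j₂=4  J−j₁+j₂=2  j₁+j₂+J+1=7
(j₁±m₁, j₂±m₂, J±M) = (0,4,1,1,1,5)
P² = 192
sum k=0..0:
  [0] +1/24 = 1/24
S = 1/24
C² = P²·S² = 1/3 ; C = +0.577350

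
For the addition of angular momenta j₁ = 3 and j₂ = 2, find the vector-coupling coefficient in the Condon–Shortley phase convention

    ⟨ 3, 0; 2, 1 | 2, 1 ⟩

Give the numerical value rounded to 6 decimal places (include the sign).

+√(2/7) ≈ +0.534522

√[5·3!3!1!/8! · 3!3!3!1!3!1!] = √(81/14)
  +(−1)^2/∏(2,1,1,1,2,0)! = 1/4  (running 1/4)
  +(−1)^3/∏(3,0,0,0,3,1)! = -1/36  (running 2/9)
⟨..|..⟩ = √(81/14)·(2/9) = +0.534522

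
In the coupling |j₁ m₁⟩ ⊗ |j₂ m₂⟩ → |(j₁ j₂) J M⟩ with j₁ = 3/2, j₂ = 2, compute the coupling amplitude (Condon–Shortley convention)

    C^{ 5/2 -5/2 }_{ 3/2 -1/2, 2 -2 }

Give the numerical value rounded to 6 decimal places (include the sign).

+√(4/7) ≈ +0.755929

triangle: 1!×2!×3!/7! = 12/5040
(j±m)!: 1!×2!×0!×4!×0!×5! = 5760
prefactor² = (2J+1)×Δ×N² = 576/7
  k=0: +1/(0!×1!×2!×0!×0!×3!) = 1/12
Σ = 1/12  ⇒  CG² = 576/7×1/12² = 4/7
CG = +√(4/7) = +0.755929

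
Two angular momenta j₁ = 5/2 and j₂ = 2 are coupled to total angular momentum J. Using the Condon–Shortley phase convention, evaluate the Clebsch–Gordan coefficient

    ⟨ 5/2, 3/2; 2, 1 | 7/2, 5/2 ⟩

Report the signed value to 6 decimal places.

+√(1/63) ≈ +0.125988

√[8·1!4!3!/9! · 4!1!3!1!6!1!] = √(2304/7)
  +(−1)^0/∏(0,1,1,3,3,0)! = 1/36  (running 1/36)
  +(−1)^1/∏(1,0,0,2,4,1)! = -1/48  (running 1/144)
⟨..|..⟩ = √(2304/7)·(1/144) = +0.125988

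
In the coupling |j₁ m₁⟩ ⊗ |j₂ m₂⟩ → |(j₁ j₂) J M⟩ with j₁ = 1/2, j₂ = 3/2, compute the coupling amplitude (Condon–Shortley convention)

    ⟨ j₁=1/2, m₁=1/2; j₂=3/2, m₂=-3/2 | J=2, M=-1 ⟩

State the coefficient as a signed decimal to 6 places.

+√(1/4) ≈ +0.500000

√[5·0!1!3!/5! · 1!0!0!3!1!3!] = √(9)
  +(−1)^0/∏(0,0,0,0,1,3)! = 1/6  (running 1/6)
⟨..|..⟩ = √(9)·(1/6) = +0.500000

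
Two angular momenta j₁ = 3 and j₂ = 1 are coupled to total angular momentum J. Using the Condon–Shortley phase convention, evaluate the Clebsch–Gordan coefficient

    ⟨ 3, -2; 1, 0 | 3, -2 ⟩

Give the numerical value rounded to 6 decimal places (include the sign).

triangle: 1!*5!*1!/8! = 120/40320
(j±m)!: 1!*5!*1!*1!*1!*5! = 14400
prefactor² = (2J+1)*Δ*N² = 300
  k=0: +1/(0!*1!*5!*1!*0!*0!) = 1/120
  k=1: −1/(1!*0!*4!*0!*1!*1!) = -1/24
Σ = -1/30  ⇒  CG² = 300*(-1/30)² = 1/3
CG = −√(1/3) = -0.577350

−√(1/3) ≈ -0.577350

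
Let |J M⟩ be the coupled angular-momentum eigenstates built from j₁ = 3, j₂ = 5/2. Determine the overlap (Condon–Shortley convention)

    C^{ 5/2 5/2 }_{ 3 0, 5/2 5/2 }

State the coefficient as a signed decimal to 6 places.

−√(5/42) ≈ -0.345033

j₁+j₂−J=3  J+j₁−j₂=3  J−j₁+j₂=2  j₁+j₂+J+1=9
(j₁±m₁, j₂±m₂, J±M) = (3,3,5,0,5,0)
P² = 4320/7
sum k=3..3:
  [3] −1/72 = -1/72
S = -1/72
C² = P²·S² = 5/42 ; C = -0.345033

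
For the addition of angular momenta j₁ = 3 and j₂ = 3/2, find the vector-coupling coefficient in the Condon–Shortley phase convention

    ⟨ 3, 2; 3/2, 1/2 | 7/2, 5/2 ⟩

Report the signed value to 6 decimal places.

+√(1/7) ≈ +0.377964

√[8·1!5!2!/9! · 5!1!2!1!6!1!] = √(6400/7)
  +(−1)^0/∏(0,1,1,2,4,0)! = 1/48  (running 1/48)
  +(−1)^1/∏(1,0,0,1,5,1)! = -1/120  (running 1/80)
⟨..|..⟩ = √(6400/7)·(1/80) = +0.377964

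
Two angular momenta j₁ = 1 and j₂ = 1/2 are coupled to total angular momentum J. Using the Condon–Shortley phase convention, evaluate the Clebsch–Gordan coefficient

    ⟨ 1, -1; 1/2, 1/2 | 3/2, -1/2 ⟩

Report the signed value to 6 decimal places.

j₁+j₂−J=0  J+j₁−j₂=2  J−j₁+j₂=1  j₁+j₂+J+1=4
(j₁±m₁, j₂±m₂, J±M) = (0,2,1,0,1,2)
P² = 4/3
sum k=0..0:
  [0] +1/2 = 1/2
S = 1/2
C² = P²·S² = 1/3 ; C = +0.577350

+√(1/3) ≈ +0.577350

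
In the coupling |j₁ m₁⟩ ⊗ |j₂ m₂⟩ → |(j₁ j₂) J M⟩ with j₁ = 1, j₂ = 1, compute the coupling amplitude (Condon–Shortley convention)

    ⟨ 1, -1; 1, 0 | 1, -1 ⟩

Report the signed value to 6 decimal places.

−√(1/2) = -0.707107

triangle: 1!·1!·1!/4! = 1/24
(j±m)!: 0!·2!·1!·1!·0!·2! = 4
prefactor² = (2J+1)·Δ·N² = 1/2
  k=1: −1/(1!·0!·1!·0!·0!·1!) = -1
Σ = -1  ⇒  CG² = 1/2·(-1)² = 1/2
CG = −√(1/2) = -0.707107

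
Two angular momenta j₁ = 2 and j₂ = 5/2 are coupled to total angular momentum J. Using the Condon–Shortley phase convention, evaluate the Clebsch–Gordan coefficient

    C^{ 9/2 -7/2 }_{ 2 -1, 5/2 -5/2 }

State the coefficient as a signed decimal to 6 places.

+√(4/9) = +0.666667

triangle: 0!×4!×5!/10! = 2880/3628800
(j±m)!: 1!×3!×0!×5!×1!×8! = 29030400
prefactor² = (2J+1)×Δ×N² = 230400
  k=0: +1/(0!×0!×3!×0!×1!×5!) = 1/720
Σ = 1/720  ⇒  CG² = 230400×1/720² = 4/9
CG = +√(4/9) = +0.666667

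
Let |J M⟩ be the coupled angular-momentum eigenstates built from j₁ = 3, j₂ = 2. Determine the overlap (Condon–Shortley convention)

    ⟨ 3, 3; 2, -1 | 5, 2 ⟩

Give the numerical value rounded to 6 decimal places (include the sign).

j₁+j₂−J=0  J+j₁−j₂=6  J−j₁+j₂=4  j₁+j₂+J+1=11
(j₁±m₁, j₂±m₂, J±M) = (6,0,1,3,7,3)
P² = 622080
sum k=0..0:
  [0] +1/4320 = 1/4320
S = 1/4320
C² = P²·S² = 1/30 ; C = +0.182574

+√(1/30) = +0.182574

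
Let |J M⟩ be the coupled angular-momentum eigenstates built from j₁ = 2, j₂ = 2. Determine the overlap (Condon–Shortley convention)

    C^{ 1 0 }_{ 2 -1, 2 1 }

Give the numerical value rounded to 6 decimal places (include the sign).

+√(1/10) ≈ +0.316228

√[3·3!1!1!/6! · 1!3!3!1!1!1!] = √(9/10)
  +(−1)^2/∏(2,1,1,1,0,0)! = 1/2  (running 1/2)
  +(−1)^3/∏(3,0,0,0,1,1)! = -1/6  (running 1/3)
⟨..|..⟩ = √(9/10)·(1/3) = +0.316228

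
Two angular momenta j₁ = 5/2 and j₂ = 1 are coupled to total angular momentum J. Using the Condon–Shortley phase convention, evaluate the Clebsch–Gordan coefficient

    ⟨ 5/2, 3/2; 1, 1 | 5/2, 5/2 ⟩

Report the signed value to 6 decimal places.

√[6·1!4!1!/7! · 4!1!2!0!5!0!] = √(1152/7)
  +(−1)^1/∏(1,0,0,1,4,0)! = -1/24  (running -1/24)
⟨..|..⟩ = √(1152/7)·(-1/24) = -0.534522

-0.534522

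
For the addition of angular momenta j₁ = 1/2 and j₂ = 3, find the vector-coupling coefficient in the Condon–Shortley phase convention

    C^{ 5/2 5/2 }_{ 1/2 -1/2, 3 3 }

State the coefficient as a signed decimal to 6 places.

√[6·1!0!5!/7! · 0!1!6!0!5!0!] = √(86400/7)
  +(−1)^1/∏(1,0,0,5,0,0)! = -1/120  (running -1/120)
⟨..|..⟩ = √(86400/7)·(-1/120) = -0.925820

−√(6/7) ≈ -0.925820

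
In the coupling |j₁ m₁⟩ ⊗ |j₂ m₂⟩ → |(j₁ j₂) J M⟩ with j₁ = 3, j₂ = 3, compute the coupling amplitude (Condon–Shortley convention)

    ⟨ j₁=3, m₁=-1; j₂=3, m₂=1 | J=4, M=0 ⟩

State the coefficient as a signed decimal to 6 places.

+√(1/154) ≈ +0.080582

triangle: 2!*4!*4!/11! = 1152/39916800
(j±m)!: 2!*4!*4!*2!*4!*4! = 1327104
prefactor² = (2J+1)*Δ*N² = 663552/1925
  k=0: +1/(0!*2!*4!*4!*0!*0!) = 1/1152
  k=1: −1/(1!*1!*3!*3!*1!*1!) = -1/36
  k=2: +1/(2!*0!*2!*2!*2!*2!) = 1/32
Σ = 5/1152  ⇒  CG² = 663552/1925*5/1152² = 1/154
CG = +√(1/154) = +0.080582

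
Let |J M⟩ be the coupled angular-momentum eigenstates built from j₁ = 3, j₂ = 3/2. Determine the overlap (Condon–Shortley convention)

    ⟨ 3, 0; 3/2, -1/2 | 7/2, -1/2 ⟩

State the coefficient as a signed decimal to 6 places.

+√(2/21) = +0.308607

triangle: 1!×5!×2!/9! = 240/362880
(j±m)!: 3!×3!×1!×2!×3!×4! = 10368
prefactor² = (2J+1)×Δ×N² = 384/7
  k=0: +1/(0!×1!×3!×1!×2!×1!) = 1/12
  k=1: −1/(1!×0!×2!×0!×3!×2!) = -1/24
Σ = 1/24  ⇒  CG² = 384/7×1/24² = 2/21
CG = +√(2/21) = +0.308607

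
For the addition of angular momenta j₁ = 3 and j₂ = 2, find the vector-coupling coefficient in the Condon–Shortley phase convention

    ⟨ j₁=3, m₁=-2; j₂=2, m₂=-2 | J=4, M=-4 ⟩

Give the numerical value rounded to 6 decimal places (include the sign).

j₁+j₂−J=1  J+j₁−j₂=5  J−j₁+j₂=3  j₁+j₂+J+1=10
(j₁±m₁, j₂±m₂, J±M) = (1,5,0,4,0,8)
P² = 207360
sum k=0..0:
  [0] +1/720 = 1/720
S = 1/720
C² = P²·S² = 2/5 ; C = +0.632456

+0.632456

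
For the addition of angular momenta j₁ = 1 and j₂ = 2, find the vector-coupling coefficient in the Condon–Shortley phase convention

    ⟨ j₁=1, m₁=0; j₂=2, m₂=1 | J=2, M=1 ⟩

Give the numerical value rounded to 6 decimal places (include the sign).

j₁+j₂−J=1  J+j₁−j₂=1  J−j₁+j₂=3  j₁+j₂+J+1=6
(j₁±m₁, j₂±m₂, J±M) = (1,1,3,1,3,1)
P² = 3/2
sum k=0..1:
  [0] +1/6 = 1/6
  [1] −1/2 = -1/2
S = -1/3
C² = P²·S² = 1/6 ; C = -0.408248

-0.408248  (= −√(1/6))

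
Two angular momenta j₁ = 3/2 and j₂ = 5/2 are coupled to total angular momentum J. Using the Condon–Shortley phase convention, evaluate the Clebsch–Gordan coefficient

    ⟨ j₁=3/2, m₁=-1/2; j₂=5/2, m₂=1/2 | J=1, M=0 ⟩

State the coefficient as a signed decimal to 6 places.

+√(3/10) ≈ +0.547723

√[3·3!0!2!/6! · 1!2!3!2!1!1!] = √(6/5)
  +(−1)^2/∏(2,1,0,1,0,1)! = 1/2  (running 1/2)
⟨..|..⟩ = √(6/5)·(1/2) = +0.547723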